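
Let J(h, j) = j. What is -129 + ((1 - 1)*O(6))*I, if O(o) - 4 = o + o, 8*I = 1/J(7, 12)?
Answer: -129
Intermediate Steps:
I = 1/96 (I = (⅛)/12 = (⅛)*(1/12) = 1/96 ≈ 0.010417)
O(o) = 4 + 2*o (O(o) = 4 + (o + o) = 4 + 2*o)
-129 + ((1 - 1)*O(6))*I = -129 + ((1 - 1)*(4 + 2*6))*(1/96) = -129 + (0*(4 + 12))*(1/96) = -129 + (0*16)*(1/96) = -129 + 0*(1/96) = -129 + 0 = -129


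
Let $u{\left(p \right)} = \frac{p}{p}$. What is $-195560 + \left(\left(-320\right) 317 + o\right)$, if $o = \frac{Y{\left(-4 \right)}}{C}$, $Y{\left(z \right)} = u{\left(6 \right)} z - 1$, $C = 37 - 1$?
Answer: $- \frac{10692005}{36} \approx -2.97 \cdot 10^{5}$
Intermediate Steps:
$u{\left(p \right)} = 1$
$C = 36$ ($C = 37 - 1 = 36$)
$Y{\left(z \right)} = -1 + z$ ($Y{\left(z \right)} = 1 z - 1 = z - 1 = -1 + z$)
$o = - \frac{5}{36}$ ($o = \frac{-1 - 4}{36} = \left(-5\right) \frac{1}{36} = - \frac{5}{36} \approx -0.13889$)
$-195560 + \left(\left(-320\right) 317 + o\right) = -195560 - \frac{3651845}{36} = - \frac{10692005}{36}$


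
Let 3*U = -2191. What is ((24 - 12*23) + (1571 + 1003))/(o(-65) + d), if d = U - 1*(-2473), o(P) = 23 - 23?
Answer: 3483/2614 ≈ 1.3324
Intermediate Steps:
o(P) = 0
U = -2191/3 (U = (⅓)*(-2191) = -2191/3 ≈ -730.33)
d = 5228/3 (d = -2191/3 - 1*(-2473) = -2191/3 + 2473 = 5228/3 ≈ 1742.7)
((24 - 12*23) + (1571 + 1003))/(o(-65) + d) = ((24 - 12*23) + (1571 + 1003))/(0 + 5228/3) = ((24 - 276) + 2574)/(5228/3) = (-252 + 2574)*(3/5228) = 2322*(3/5228) = 3483/2614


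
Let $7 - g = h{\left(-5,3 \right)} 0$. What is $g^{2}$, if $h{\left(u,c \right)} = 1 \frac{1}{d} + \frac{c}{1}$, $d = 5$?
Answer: $49$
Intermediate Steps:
$h{\left(u,c \right)} = \frac{1}{5} + c$ ($h{\left(u,c \right)} = 1 \cdot \frac{1}{5} + \frac{c}{1} = 1 \cdot \frac{1}{5} + c 1 = \frac{1}{5} + c$)
$g = 7$ ($g = 7 - \left(\frac{1}{5} + 3\right) 0 = 7 - \frac{16}{5} \cdot 0 = 7 - 0 = 7 + 0 = 7$)
$g^{2} = 7^{2} = 49$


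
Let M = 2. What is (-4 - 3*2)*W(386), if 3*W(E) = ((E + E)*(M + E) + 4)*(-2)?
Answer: 5990800/3 ≈ 1.9969e+6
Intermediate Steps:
W(E) = -8/3 - 4*E*(2 + E)/3 (W(E) = (((E + E)*(2 + E) + 4)*(-2))/3 = (((2*E)*(2 + E) + 4)*(-2))/3 = ((2*E*(2 + E) + 4)*(-2))/3 = ((4 + 2*E*(2 + E))*(-2))/3 = (-8 - 4*E*(2 + E))/3 = -8/3 - 4*E*(2 + E)/3)
(-4 - 3*2)*W(386) = (-4 - 3*2)*(-8/3 - 8/3*386 - 4/3*386²) = (-4 - 6)*(-8/3 - 3088/3 - 4/3*148996) = -10*(-8/3 - 3088/3 - 595984/3) = -10*(-599080/3) = 5990800/3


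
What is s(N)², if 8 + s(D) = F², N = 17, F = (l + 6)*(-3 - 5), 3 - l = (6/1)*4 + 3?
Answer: 429649984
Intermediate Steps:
l = -24 (l = 3 - ((6/1)*4 + 3) = 3 - ((6*1)*4 + 3) = 3 - (6*4 + 3) = 3 - (24 + 3) = 3 - 1*27 = 3 - 27 = -24)
F = 144 (F = (-24 + 6)*(-3 - 5) = -18*(-8) = 144)
s(D) = 20728 (s(D) = -8 + 144² = -8 + 20736 = 20728)
s(N)² = 20728² = 429649984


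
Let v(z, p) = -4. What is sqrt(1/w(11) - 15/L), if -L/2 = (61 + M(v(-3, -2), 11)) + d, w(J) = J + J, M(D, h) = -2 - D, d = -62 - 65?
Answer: I*sqrt(2222)/176 ≈ 0.26783*I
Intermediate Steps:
d = -127
w(J) = 2*J
L = 128 (L = -2*((61 + (-2 - 1*(-4))) - 127) = -2*((61 + (-2 + 4)) - 127) = -2*((61 + 2) - 127) = -2*(63 - 127) = -2*(-64) = 128)
sqrt(1/w(11) - 15/L) = sqrt(1/(2*11) - 15/128) = sqrt(1/22 - 15*1/128) = sqrt(1/22 - 15/128) = sqrt(-101/1408) = I*sqrt(2222)/176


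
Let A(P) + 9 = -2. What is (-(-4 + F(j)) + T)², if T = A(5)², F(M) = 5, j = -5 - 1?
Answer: 14400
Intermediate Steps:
j = -6
A(P) = -11 (A(P) = -9 - 2 = -11)
T = 121 (T = (-11)² = 121)
(-(-4 + F(j)) + T)² = (-(-4 + 5) + 121)² = (-1 + 121)² = 120² = 14400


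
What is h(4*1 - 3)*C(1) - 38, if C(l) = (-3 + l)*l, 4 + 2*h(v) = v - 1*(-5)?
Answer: -40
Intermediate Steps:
h(v) = 1/2 + v/2 (h(v) = -2 + (v - 1*(-5))/2 = -2 + (v + 5)/2 = -2 + (5 + v)/2 = -2 + (5/2 + v/2) = 1/2 + v/2)
C(l) = l*(-3 + l)
h(4*1 - 3)*C(1) - 38 = (1/2 + (4*1 - 3)/2)*(1*(-3 + 1)) - 38 = (1/2 + (4 - 3)/2)*(1*(-2)) - 38 = (1/2 + (1/2)*1)*(-2) - 38 = (1/2 + 1/2)*(-2) - 38 = 1*(-2) - 38 = -2 - 38 = -40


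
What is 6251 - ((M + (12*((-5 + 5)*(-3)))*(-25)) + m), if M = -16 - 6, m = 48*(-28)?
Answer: 7617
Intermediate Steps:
m = -1344
M = -22
6251 - ((M + (12*((-5 + 5)*(-3)))*(-25)) + m) = 6251 - ((-22 + (12*((-5 + 5)*(-3)))*(-25)) - 1344) = 6251 - ((-22 + (12*(0*(-3)))*(-25)) - 1344) = 6251 - ((-22 + (12*0)*(-25)) - 1344) = 6251 - ((-22 + 0*(-25)) - 1344) = 6251 - ((-22 + 0) - 1344) = 6251 - (-22 - 1344) = 6251 - 1*(-1366) = 6251 + 1366 = 7617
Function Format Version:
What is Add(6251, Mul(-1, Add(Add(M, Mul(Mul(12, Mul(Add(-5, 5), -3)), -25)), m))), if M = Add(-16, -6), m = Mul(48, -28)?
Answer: 7617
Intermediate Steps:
m = -1344
M = -22
Add(6251, Mul(-1, Add(Add(M, Mul(Mul(12, Mul(Add(-5, 5), -3)), -25)), m))) = Add(6251, Mul(-1, Add(Add(-22, Mul(Mul(12, Mul(Add(-5, 5), -3)), -25)), -1344))) = Add(6251, Mul(-1, Add(Add(-22, Mul(Mul(12, Mul(0, -3)), -25)), -1344))) = Add(6251, Mul(-1, Add(Add(-22, Mul(Mul(12, 0), -25)), -1344))) = Add(6251, Mul(-1, Add(Add(-22, Mul(0, -25)), -1344))) = Add(6251, Mul(-1, Add(Add(-22, 0), -1344))) = Add(6251, Mul(-1, Add(-22, -1344))) = Add(6251, Mul(-1, -1366)) = Add(6251, 1366) = 7617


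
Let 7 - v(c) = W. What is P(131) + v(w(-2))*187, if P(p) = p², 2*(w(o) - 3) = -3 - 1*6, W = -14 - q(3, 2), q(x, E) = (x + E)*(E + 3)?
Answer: 25763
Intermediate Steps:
q(x, E) = (3 + E)*(E + x) (q(x, E) = (E + x)*(3 + E) = (3 + E)*(E + x))
W = -39 (W = -14 - (2² + 3*2 + 3*3 + 2*3) = -14 - (4 + 6 + 9 + 6) = -14 - 1*25 = -14 - 25 = -39)
w(o) = -3/2 (w(o) = 3 + (-3 - 1*6)/2 = 3 + (-3 - 6)/2 = 3 + (½)*(-9) = 3 - 9/2 = -3/2)
v(c) = 46 (v(c) = 7 - 1*(-39) = 7 + 39 = 46)
P(131) + v(w(-2))*187 = 131² + 46*187 = 17161 + 8602 = 25763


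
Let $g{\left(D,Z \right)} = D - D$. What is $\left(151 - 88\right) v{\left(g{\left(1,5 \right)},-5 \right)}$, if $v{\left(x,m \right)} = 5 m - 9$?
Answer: $-2142$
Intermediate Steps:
$g{\left(D,Z \right)} = 0$
$v{\left(x,m \right)} = -9 + 5 m$
$\left(151 - 88\right) v{\left(g{\left(1,5 \right)},-5 \right)} = \left(151 - 88\right) \left(-9 + 5 \left(-5\right)\right) = 63 \left(-9 - 25\right) = 63 \left(-34\right) = -2142$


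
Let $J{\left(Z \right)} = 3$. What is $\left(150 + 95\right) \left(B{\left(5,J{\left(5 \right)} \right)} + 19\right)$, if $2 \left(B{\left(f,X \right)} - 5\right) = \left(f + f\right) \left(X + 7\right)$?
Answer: $18130$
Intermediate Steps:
$B{\left(f,X \right)} = 5 + f \left(7 + X\right)$ ($B{\left(f,X \right)} = 5 + \frac{\left(f + f\right) \left(X + 7\right)}{2} = 5 + \frac{2 f \left(7 + X\right)}{2} = 5 + f \left(7 + X\right)$)
$\left(150 + 95\right) \left(B{\left(5,J{\left(5 \right)} \right)} + 19\right) = \left(150 + 95\right) \left(\left(5 + 7 \cdot 5 + 3 \cdot 5\right) + 19\right) = 245 \left(\left(5 + 35 + 15\right) + 19\right) = 245 \left(55 + 19\right) = 245 \cdot 74 = 18130$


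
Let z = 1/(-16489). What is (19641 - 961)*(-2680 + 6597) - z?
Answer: 1206492874841/16489 ≈ 7.3170e+7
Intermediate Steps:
z = -1/16489 ≈ -6.0647e-5
(19641 - 961)*(-2680 + 6597) - z = (19641 - 961)*(-2680 + 6597) - 1*(-1/16489) = 18680*3917 + 1/16489 = 73169560 + 1/16489 = 1206492874841/16489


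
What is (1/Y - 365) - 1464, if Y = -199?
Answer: -363972/199 ≈ -1829.0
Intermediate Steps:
(1/Y - 365) - 1464 = (1/(-199) - 365) - 1464 = (-1/199 - 365) - 1464 = -72636/199 - 1464 = -363972/199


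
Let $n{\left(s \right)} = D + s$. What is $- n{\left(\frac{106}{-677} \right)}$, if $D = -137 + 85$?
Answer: $\frac{35310}{677} \approx 52.157$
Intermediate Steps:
$D = -52$
$n{\left(s \right)} = -52 + s$
$- n{\left(\frac{106}{-677} \right)} = - (-52 + \frac{106}{-677}) = - (-52 + 106 \left(- \frac{1}{677}\right)) = - (-52 - \frac{106}{677}) = \left(-1\right) \left(- \frac{35310}{677}\right) = \frac{35310}{677}$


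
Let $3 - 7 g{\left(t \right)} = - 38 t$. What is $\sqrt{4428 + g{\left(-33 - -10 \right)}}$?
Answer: $\frac{5 \sqrt{8435}}{7} \approx 65.602$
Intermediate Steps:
$g{\left(t \right)} = \frac{3}{7} + \frac{38 t}{7}$ ($g{\left(t \right)} = \frac{3}{7} - \frac{\left(-38\right) t}{7} = \frac{3}{7} + \frac{38 t}{7}$)
$\sqrt{4428 + g{\left(-33 - -10 \right)}} = \sqrt{4428 + \left(\frac{3}{7} + \frac{38 \left(-33 - -10\right)}{7}\right)} = \sqrt{4428 + \left(\frac{3}{7} + \frac{38 \left(-33 + 10\right)}{7}\right)} = \sqrt{4428 + \left(\frac{3}{7} + \frac{38}{7} \left(-23\right)\right)} = \sqrt{4428 + \left(\frac{3}{7} - \frac{874}{7}\right)} = \sqrt{4428 - \frac{871}{7}} = \sqrt{\frac{30125}{7}} = \frac{5 \sqrt{8435}}{7}$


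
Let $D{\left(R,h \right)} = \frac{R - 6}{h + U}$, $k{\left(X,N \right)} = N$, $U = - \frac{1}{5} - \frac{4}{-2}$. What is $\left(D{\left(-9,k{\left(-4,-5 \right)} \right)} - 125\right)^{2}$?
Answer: $\frac{3705625}{256} \approx 14475.0$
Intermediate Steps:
$U = \frac{9}{5}$ ($U = \left(-1\right) \frac{1}{5} - -2 = - \frac{1}{5} + 2 = \frac{9}{5} \approx 1.8$)
$D{\left(R,h \right)} = \frac{-6 + R}{\frac{9}{5} + h}$ ($D{\left(R,h \right)} = \frac{R - 6}{h + \frac{9}{5}} = \frac{-6 + R}{\frac{9}{5} + h}$)
$\left(D{\left(-9,k{\left(-4,-5 \right)} \right)} - 125\right)^{2} = \left(\frac{5 \left(-6 - 9\right)}{9 + 5 \left(-5\right)} - 125\right)^{2} = \left(5 \frac{1}{9 - 25} \left(-15\right) - 125\right)^{2} = \left(5 \frac{1}{-16} \left(-15\right) - 125\right)^{2} = \left(5 \left(- \frac{1}{16}\right) \left(-15\right) - 125\right)^{2} = \left(\frac{75}{16} - 125\right)^{2} = \left(- \frac{1925}{16}\right)^{2} = \frac{3705625}{256}$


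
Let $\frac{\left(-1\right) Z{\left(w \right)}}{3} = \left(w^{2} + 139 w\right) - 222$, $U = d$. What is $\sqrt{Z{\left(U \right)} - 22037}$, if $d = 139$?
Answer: $i \sqrt{137297} \approx 370.54 i$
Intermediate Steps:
$U = 139$
$Z{\left(w \right)} = 666 - 417 w - 3 w^{2}$ ($Z{\left(w \right)} = - 3 \left(\left(w^{2} + 139 w\right) - 222\right) = - 3 \left(-222 + w^{2} + 139 w\right) = 666 - 417 w - 3 w^{2}$)
$\sqrt{Z{\left(U \right)} - 22037} = \sqrt{\left(666 - 57963 - 3 \cdot 139^{2}\right) - 22037} = \sqrt{\left(666 - 57963 - 57963\right) - 22037} = \sqrt{-115260 - 22037} = \sqrt{-137297} = i \sqrt{137297}$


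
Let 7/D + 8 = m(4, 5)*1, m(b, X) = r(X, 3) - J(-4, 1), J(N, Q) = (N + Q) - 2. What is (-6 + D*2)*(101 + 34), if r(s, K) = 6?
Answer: -180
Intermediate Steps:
J(N, Q) = -2 + N + Q
m(b, X) = 11 (m(b, X) = 6 - (-2 - 4 + 1) = 6 - 1*(-5) = 6 + 5 = 11)
D = 7/3 (D = 7/(-8 + 11*1) = 7/(-8 + 11) = 7/3 ≈ 2.3333)
(-6 + D*2)*(101 + 34) = (-6 + (7/3)*2)*(101 + 34) = (-6 + 14/3)*135 = -4/3*135 = -180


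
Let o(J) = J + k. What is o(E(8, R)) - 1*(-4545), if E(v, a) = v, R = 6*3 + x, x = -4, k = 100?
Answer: 4653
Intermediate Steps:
R = 14 (R = 6*3 - 4 = 18 - 4 = 14)
o(J) = 100 + J (o(J) = J + 100 = 100 + J)
o(E(8, R)) - 1*(-4545) = (100 + 8) - 1*(-4545) = 108 + 4545 = 4653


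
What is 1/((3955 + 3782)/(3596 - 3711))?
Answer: -115/7737 ≈ -0.014864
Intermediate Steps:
1/((3955 + 3782)/(3596 - 3711)) = 1/(7737/(-115)) = 1/(7737*(-1/115)) = 1/(-7737/115) = -115/7737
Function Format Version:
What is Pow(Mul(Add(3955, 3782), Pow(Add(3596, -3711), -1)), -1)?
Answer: Rational(-115, 7737) ≈ -0.014864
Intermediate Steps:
Pow(Mul(Add(3955, 3782), Pow(Add(3596, -3711), -1)), -1) = Pow(Mul(7737, Pow(-115, -1)), -1) = Pow(Mul(7737, Rational(-1, 115)), -1) = Pow(Rational(-7737, 115), -1) = Rational(-115, 7737)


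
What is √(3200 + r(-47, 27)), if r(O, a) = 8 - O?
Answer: √3255 ≈ 57.053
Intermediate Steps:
√(3200 + r(-47, 27)) = √(3200 + (8 - 1*(-47))) = √(3200 + (8 + 47)) = √(3200 + 55) = √3255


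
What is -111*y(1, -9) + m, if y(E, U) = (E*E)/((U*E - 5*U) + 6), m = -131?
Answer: -1871/14 ≈ -133.64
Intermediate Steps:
y(E, U) = E**2/(6 - 5*U + E*U) (y(E, U) = E**2/((E*U - 5*U) + 6) = E**2/((-5*U + E*U) + 6) = E**2/(6 - 5*U + E*U))
-111*y(1, -9) + m = -111*1**2/(6 - 5*(-9) + 1*(-9)) - 131 = -111/(6 + 45 - 9) - 131 = -111/42 - 131 = -111*1/42 - 131 = -37/14 - 131 = -1871/14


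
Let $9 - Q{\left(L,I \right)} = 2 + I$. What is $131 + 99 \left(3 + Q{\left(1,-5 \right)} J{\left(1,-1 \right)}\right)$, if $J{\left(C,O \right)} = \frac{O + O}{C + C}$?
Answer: $-760$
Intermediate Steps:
$J{\left(C,O \right)} = \frac{O}{C}$ ($J{\left(C,O \right)} = \frac{2 O}{2 C} = 2 O \frac{1}{2 C} = \frac{O}{C}$)
$Q{\left(L,I \right)} = 7 - I$ ($Q{\left(L,I \right)} = 9 - \left(2 + I\right) = 7 - I$)
$131 + 99 \left(3 + Q{\left(1,-5 \right)} J{\left(1,-1 \right)}\right) = 131 + 99 \left(3 + \left(7 - -5\right) \left(- 1^{-1}\right)\right) = 131 + 99 \left(3 + \left(7 + 5\right) \left(\left(-1\right) 1\right)\right) = 131 + 99 \left(3 + 12 \left(-1\right)\right) = 131 + 99 \left(3 - 12\right) = 131 + 99 \left(-9\right) = 131 - 891 = -760$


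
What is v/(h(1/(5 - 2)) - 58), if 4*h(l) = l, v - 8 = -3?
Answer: -12/139 ≈ -0.086331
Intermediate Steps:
v = 5 (v = 8 - 3 = 5)
h(l) = l/4
v/(h(1/(5 - 2)) - 58) = 5/(1/(4*(5 - 2)) - 58) = 5/((¼)/3 - 58) = 5/((¼)*(⅓) - 58) = 5/(1/12 - 58) = 5/(-695/12) = 5*(-12/695) = -12/139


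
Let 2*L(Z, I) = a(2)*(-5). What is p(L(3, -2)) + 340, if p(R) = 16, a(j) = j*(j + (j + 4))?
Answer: 356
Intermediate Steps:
a(j) = j*(4 + 2*j) (a(j) = j*(j + (4 + j)) = j*(4 + 2*j))
L(Z, I) = -40 (L(Z, I) = ((2*2*(2 + 2))*(-5))/2 = ((2*2*4)*(-5))/2 = (16*(-5))/2 = (½)*(-80) = -40)
p(L(3, -2)) + 340 = 16 + 340 = 356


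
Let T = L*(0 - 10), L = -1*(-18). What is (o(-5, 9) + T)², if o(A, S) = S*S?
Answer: 9801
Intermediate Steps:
L = 18
o(A, S) = S²
T = -180 (T = 18*(0 - 10) = 18*(-10) = -180)
(o(-5, 9) + T)² = (9² - 180)² = (81 - 180)² = (-99)² = 9801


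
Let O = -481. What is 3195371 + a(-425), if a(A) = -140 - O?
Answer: 3195712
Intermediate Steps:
a(A) = 341 (a(A) = -140 - 1*(-481) = -140 + 481 = 341)
3195371 + a(-425) = 3195371 + 341 = 3195712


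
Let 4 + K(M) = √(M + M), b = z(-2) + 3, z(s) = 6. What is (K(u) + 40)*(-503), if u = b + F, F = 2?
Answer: -18108 - 503*√22 ≈ -20467.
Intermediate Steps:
b = 9 (b = 6 + 3 = 9)
u = 11 (u = 9 + 2 = 11)
K(M) = -4 + √2*√M (K(M) = -4 + √(M + M) = -4 + √(2*M) = -4 + √2*√M)
(K(u) + 40)*(-503) = ((-4 + √2*√11) + 40)*(-503) = ((-4 + √22) + 40)*(-503) = (36 + √22)*(-503) = -18108 - 503*√22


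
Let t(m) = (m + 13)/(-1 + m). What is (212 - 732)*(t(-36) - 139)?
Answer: 2662400/37 ≈ 71957.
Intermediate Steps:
t(m) = (13 + m)/(-1 + m)
(212 - 732)*(t(-36) - 139) = (212 - 732)*((13 - 36)/(-1 - 36) - 139) = -520*(-23/(-37) - 139) = -520*(-1/37*(-23) - 139) = -520*(23/37 - 139) = -520*(-5120/37) = 2662400/37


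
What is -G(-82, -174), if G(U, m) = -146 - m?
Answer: -28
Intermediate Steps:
-G(-82, -174) = -(-146 - 1*(-174)) = -(-146 + 174) = -1*28 = -28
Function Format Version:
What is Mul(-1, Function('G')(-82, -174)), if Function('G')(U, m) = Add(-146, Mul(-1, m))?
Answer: -28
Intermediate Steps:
Mul(-1, Function('G')(-82, -174)) = Mul(-1, Add(-146, Mul(-1, -174))) = Mul(-1, Add(-146, 174)) = Mul(-1, 28) = -28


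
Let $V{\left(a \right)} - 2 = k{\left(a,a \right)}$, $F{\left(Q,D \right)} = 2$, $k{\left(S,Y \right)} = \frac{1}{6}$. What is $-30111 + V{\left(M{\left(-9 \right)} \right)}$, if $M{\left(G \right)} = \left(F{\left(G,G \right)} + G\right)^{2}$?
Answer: $- \frac{180653}{6} \approx -30109.0$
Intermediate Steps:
$k{\left(S,Y \right)} = \frac{1}{6}$
$M{\left(G \right)} = \left(2 + G\right)^{2}$
$V{\left(a \right)} = \frac{13}{6}$ ($V{\left(a \right)} = 2 + \frac{1}{6} = \frac{13}{6}$)
$-30111 + V{\left(M{\left(-9 \right)} \right)} = -30111 + \frac{13}{6} = - \frac{180653}{6}$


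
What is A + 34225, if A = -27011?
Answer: 7214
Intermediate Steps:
A + 34225 = -27011 + 34225 = 7214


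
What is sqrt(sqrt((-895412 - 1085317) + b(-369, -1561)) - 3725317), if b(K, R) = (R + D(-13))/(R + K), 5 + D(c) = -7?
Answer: sqrt(-13876433293300 + 1930*I*sqrt(7378014416210))/1930 ≈ 0.36459 + 1930.1*I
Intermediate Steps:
D(c) = -12 (D(c) = -5 - 7 = -12)
b(K, R) = (-12 + R)/(K + R) (b(K, R) = (R - 12)/(R + K) = (-12 + R)/(K + R))
sqrt(sqrt((-895412 - 1085317) + b(-369, -1561)) - 3725317) = sqrt(sqrt((-895412 - 1085317) + (-12 - 1561)/(-369 - 1561)) - 3725317) = sqrt(sqrt(-1980729 - 1573/(-1930)) - 3725317) = sqrt(sqrt(-1980729 - 1/1930*(-1573)) - 3725317) = sqrt(sqrt(-1980729 + 1573/1930) - 3725317) = sqrt(sqrt(-3822805397/1930) - 3725317) = sqrt(I*sqrt(7378014416210)/1930 - 3725317) = sqrt(-3725317 + I*sqrt(7378014416210)/1930)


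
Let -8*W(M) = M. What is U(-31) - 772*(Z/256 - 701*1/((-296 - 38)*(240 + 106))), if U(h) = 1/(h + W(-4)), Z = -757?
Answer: 256949361531/112790464 ≈ 2278.1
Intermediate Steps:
W(M) = -M/8
U(h) = 1/(1/2 + h) (U(h) = 1/(h - 1/8*(-4)) = 1/(h + 1/2) = 1/(1/2 + h))
U(-31) - 772*(Z/256 - 701*1/((-296 - 38)*(240 + 106))) = 2/(1 + 2*(-31)) - 772*(-757/256 - 701*1/((-296 - 38)*(240 + 106))) = 2/(1 - 62) - 772*(-757*1/256 - 701/(346*(-334))) = 2/(-61) - 772*(-757/256 - 701/(-115564)) = 2*(-1/61) - 772*(-757/256 - 701*(-1/115564)) = -2/61 - 772*(-757/256 + 701/115564) = -2/61 - 772*(-21825623/7396096) = -2/61 + 4212345239/1849024 = 256949361531/112790464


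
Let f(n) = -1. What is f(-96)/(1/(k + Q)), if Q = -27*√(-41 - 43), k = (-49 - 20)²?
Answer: -4761 + 54*I*√21 ≈ -4761.0 + 247.46*I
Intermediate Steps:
k = 4761 (k = (-69)² = 4761)
Q = -54*I*√21 ≈ -247.46*I
f(-96)/(1/(k + Q)) = -1/(1/(4761 - 54*I*√21)) = -(4761 - 54*I*√21) = -4761 + 54*I*√21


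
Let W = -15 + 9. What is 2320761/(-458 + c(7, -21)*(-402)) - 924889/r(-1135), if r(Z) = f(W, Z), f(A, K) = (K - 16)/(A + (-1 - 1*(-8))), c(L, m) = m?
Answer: 10055509687/9189584 ≈ 1094.2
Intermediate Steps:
W = -6
f(A, K) = (-16 + K)/(7 + A) (f(A, K) = (-16 + K)/(A + (-1 + 8)) = (-16 + K)/(A + 7) = (-16 + K)/(7 + A))
r(Z) = -16 + Z (r(Z) = (-16 + Z)/(7 - 6) = (-16 + Z)/1 = 1*(-16 + Z) = -16 + Z)
2320761/(-458 + c(7, -21)*(-402)) - 924889/r(-1135) = 2320761/(-458 - 21*(-402)) - 924889/(-16 - 1135) = 2320761/(-458 + 8442) - 924889/(-1151) = 2320761/7984 - 924889*(-1/1151) = 2320761*(1/7984) + 924889/1151 = 2320761/7984 + 924889/1151 = 10055509687/9189584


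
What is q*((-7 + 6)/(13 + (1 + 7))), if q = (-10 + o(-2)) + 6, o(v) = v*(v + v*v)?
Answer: 8/21 ≈ 0.38095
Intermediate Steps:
o(v) = v*(v + v²)
q = -8 (q = (-10 + (-2)²*(1 - 2)) + 6 = (-10 + 4*(-1)) + 6 = (-10 - 4) + 6 = -14 + 6 = -8)
q*((-7 + 6)/(13 + (1 + 7))) = -8*(-7 + 6)/(13 + (1 + 7)) = -(-8)/(13 + 8) = -(-8)/21 = -8*(-1/21) = 8/21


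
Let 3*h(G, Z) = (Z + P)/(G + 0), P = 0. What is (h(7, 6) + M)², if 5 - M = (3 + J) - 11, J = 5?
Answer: 3364/49 ≈ 68.653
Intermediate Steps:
h(G, Z) = Z/(3*G) (h(G, Z) = ((Z + 0)/(G + 0))/3 = (Z/G)/3 = Z/(3*G))
M = 8 (M = 5 - ((3 + 5) - 11) = 5 - (8 - 11) = 5 - 1*(-3) = 5 + 3 = 8)
(h(7, 6) + M)² = ((⅓)*6/7 + 8)² = ((⅓)*6*(⅐) + 8)² = (2/7 + 8)² = (58/7)² = 3364/49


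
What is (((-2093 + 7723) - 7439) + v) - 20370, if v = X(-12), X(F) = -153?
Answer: -22332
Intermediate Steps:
v = -153
(((-2093 + 7723) - 7439) + v) - 20370 = (((-2093 + 7723) - 7439) - 153) - 20370 = ((5630 - 7439) - 153) - 20370 = (-1809 - 153) - 20370 = -1962 - 20370 = -22332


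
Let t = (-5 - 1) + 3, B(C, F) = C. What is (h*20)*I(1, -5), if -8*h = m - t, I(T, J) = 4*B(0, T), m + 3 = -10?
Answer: 0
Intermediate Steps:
m = -13 (m = -3 - 10 = -13)
t = -3 (t = -6 + 3 = -3)
I(T, J) = 0 (I(T, J) = 4*0 = 0)
h = 5/4 (h = -(-13 - 1*(-3))/8 = -(-13 + 3)/8 = -⅛*(-10) = 5/4 ≈ 1.2500)
(h*20)*I(1, -5) = ((5/4)*20)*0 = 25*0 = 0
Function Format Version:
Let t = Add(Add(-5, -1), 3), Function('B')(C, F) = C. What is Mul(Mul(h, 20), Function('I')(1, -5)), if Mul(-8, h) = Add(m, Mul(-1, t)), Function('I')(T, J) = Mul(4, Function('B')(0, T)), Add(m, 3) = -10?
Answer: 0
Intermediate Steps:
m = -13 (m = Add(-3, -10) = -13)
t = -3 (t = Add(-6, 3) = -3)
Function('I')(T, J) = 0 (Function('I')(T, J) = Mul(4, 0) = 0)
h = Rational(5, 4) (h = Mul(Rational(-1, 8), Add(-13, Mul(-1, -3))) = Mul(Rational(-1, 8), Add(-13, 3)) = Mul(Rational(-1, 8), -10) = Rational(5, 4) ≈ 1.2500)
Mul(Mul(h, 20), Function('I')(1, -5)) = Mul(Mul(Rational(5, 4), 20), 0) = Mul(25, 0) = 0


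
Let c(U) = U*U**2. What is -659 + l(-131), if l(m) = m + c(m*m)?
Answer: 5053913143491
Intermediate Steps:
c(U) = U**3
l(m) = m + m**6 (l(m) = m + (m*m)**3 = m + (m**2)**3 = m + m**6)
-659 + l(-131) = -659 + (-131 + (-131)**6) = -659 + (-131 + 5053913144281) = -659 + 5053913144150 = 5053913143491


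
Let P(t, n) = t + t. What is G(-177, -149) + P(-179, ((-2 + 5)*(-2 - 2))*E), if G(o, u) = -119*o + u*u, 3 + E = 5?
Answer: 42906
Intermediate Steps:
E = 2 (E = -3 + 5 = 2)
P(t, n) = 2*t
G(o, u) = u² - 119*o (G(o, u) = -119*o + u² = u² - 119*o)
G(-177, -149) + P(-179, ((-2 + 5)*(-2 - 2))*E) = ((-149)² - 119*(-177)) + 2*(-179) = (22201 + 21063) - 358 = 43264 - 358 = 42906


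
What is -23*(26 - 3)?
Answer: -529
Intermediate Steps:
-23*(26 - 3) = -23*23 = -529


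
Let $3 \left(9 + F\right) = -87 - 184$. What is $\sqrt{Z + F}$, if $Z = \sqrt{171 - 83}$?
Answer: $\frac{\sqrt{-894 + 18 \sqrt{22}}}{3} \approx 9.4843 i$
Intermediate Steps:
$F = - \frac{298}{3}$ ($F = -9 + \frac{-87 - 184}{3} = -9 + \frac{1}{3} \left(-271\right) = -9 - \frac{271}{3} = - \frac{298}{3} \approx -99.333$)
$Z = 2 \sqrt{22}$ ($Z = \sqrt{88} = 2 \sqrt{22} \approx 9.3808$)
$\sqrt{Z + F} = \sqrt{2 \sqrt{22} - \frac{298}{3}} = \sqrt{- \frac{298}{3} + 2 \sqrt{22}}$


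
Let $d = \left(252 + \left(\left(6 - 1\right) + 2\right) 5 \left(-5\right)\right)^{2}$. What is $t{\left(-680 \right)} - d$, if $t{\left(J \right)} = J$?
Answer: $-6609$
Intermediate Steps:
$d = 5929$ ($d = \left(252 + \left(5 + 2\right) \left(-25\right)\right)^{2} = \left(252 + 7 \left(-25\right)\right)^{2} = \left(252 - 175\right)^{2} = 77^{2} = 5929$)
$t{\left(-680 \right)} - d = -680 - 5929 = -6609$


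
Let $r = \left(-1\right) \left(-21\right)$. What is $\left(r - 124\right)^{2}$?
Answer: $10609$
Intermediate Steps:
$r = 21$
$\left(r - 124\right)^{2} = \left(21 - 124\right)^{2} = \left(-103\right)^{2} = 10609$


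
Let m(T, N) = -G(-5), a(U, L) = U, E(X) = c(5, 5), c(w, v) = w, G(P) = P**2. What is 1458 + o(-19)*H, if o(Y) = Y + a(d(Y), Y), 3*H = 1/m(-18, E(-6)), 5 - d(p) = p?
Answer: 21869/15 ≈ 1457.9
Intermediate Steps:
d(p) = 5 - p
E(X) = 5
m(T, N) = -25 (m(T, N) = -1*(-5)**2 = -1*25 = -25)
H = -1/75 (H = (1/3)/(-25) = (1/3)*(-1/25) = -1/75 ≈ -0.013333)
o(Y) = 5 (o(Y) = Y + (5 - Y) = 5)
1458 + o(-19)*H = 1458 + 5*(-1/75) = 1458 - 1/15 = 21869/15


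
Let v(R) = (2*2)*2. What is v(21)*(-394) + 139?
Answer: -3013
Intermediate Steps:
v(R) = 8 (v(R) = 4*2 = 8)
v(21)*(-394) + 139 = 8*(-394) + 139 = -3152 + 139 = -3013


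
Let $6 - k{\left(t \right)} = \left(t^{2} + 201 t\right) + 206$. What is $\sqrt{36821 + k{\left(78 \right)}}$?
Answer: $3 \sqrt{1651} \approx 121.9$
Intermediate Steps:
$k{\left(t \right)} = -200 - t^{2} - 201 t$ ($k{\left(t \right)} = 6 - \left(\left(t^{2} + 201 t\right) + 206\right) = 6 - \left(206 + t^{2} + 201 t\right) = -200 - t^{2} - 201 t$)
$\sqrt{36821 + k{\left(78 \right)}} = \sqrt{36821 - 21962} = \sqrt{14859} = 3 \sqrt{1651}$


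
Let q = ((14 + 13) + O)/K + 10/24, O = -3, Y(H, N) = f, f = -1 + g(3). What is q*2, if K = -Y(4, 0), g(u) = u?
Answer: -139/6 ≈ -23.167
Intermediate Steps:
f = 2 (f = -1 + 3 = 2)
Y(H, N) = 2
K = -2 (K = -1*2 = -2)
q = -139/12 (q = ((14 + 13) - 3)/(-2) + 10/24 = (27 - 3)*(-½) + 10*(1/24) = 24*(-½) + 5/12 = -12 + 5/12 = -139/12 ≈ -11.583)
q*2 = -139/12*2 = -139/6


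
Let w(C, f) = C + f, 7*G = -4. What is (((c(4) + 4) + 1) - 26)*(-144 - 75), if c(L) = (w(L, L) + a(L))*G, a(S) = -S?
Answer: 35697/7 ≈ 5099.6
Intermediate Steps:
G = -4/7 (G = (1/7)*(-4) = -4/7 ≈ -0.57143)
c(L) = -4*L/7 (c(L) = ((L + L) - L)*(-4/7) = (2*L - L)*(-4/7) = L*(-4/7) = -4*L/7)
(((c(4) + 4) + 1) - 26)*(-144 - 75) = (((-4/7*4 + 4) + 1) - 26)*(-144 - 75) = (((-16/7 + 4) + 1) - 26)*(-219) = ((12/7 + 1) - 26)*(-219) = (19/7 - 26)*(-219) = -163/7*(-219) = 35697/7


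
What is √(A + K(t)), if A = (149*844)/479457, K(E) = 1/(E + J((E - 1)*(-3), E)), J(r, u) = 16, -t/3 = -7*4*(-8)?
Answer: √179139819316447/26210316 ≈ 0.51065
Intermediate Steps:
t = -672 (t = -3*(-7*4)*(-8) = -(-84)*(-8) = -3*224 = -672)
K(E) = 1/(16 + E) (K(E) = 1/(E + 16) = 1/(16 + E))
A = 125756/479457 (A = 125756*(1/479457) = 125756/479457 ≈ 0.26229)
√(A + K(t)) = √(125756/479457 + 1/(16 - 672)) = √(125756/479457 + 1/(-656)) = √(125756/479457 - 1/656) = √(82016479/314523792) = √179139819316447/26210316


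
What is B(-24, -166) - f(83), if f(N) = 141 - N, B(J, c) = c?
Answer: -224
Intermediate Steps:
B(-24, -166) - f(83) = -166 - (141 - 1*83) = -166 - (141 - 83) = -166 - 1*58 = -166 - 58 = -224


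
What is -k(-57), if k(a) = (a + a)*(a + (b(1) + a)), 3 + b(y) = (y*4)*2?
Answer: -12426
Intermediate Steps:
b(y) = -3 + 8*y (b(y) = -3 + (y*4)*2 = -3 + (4*y)*2 = -3 + 8*y)
k(a) = 2*a*(5 + 2*a) (k(a) = (a + a)*(a + ((-3 + 8*1) + a)) = (2*a)*(a + ((-3 + 8) + a)) = (2*a)*(a + (5 + a)) = (2*a)*(5 + 2*a) = 2*a*(5 + 2*a))
-k(-57) = -2*(-57)*(5 + 2*(-57)) = -2*(-57)*(5 - 114) = -2*(-57)*(-109) = -1*12426 = -12426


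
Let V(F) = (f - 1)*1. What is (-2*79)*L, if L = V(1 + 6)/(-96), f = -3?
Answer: -79/12 ≈ -6.5833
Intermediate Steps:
V(F) = -4 (V(F) = (-3 - 1)*1 = -4*1 = -4)
L = 1/24 (L = -4/(-96) = -4*(-1/96) = 1/24 ≈ 0.041667)
(-2*79)*L = -2*79*(1/24) = -158*1/24 = -79/12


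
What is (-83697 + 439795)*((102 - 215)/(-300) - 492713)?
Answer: -26318096961563/150 ≈ -1.7545e+11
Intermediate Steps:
(-83697 + 439795)*((102 - 215)/(-300) - 492713) = 356098*(-113*(-1/300) - 492713) = 356098*(113/300 - 492713) = 356098*(-147813787/300) = -26318096961563/150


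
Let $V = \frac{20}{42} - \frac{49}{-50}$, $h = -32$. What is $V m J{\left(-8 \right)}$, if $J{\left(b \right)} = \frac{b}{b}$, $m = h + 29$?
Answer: $- \frac{1529}{350} \approx -4.3686$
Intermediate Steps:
$m = -3$ ($m = -32 + 29 = -3$)
$J{\left(b \right)} = 1$
$V = \frac{1529}{1050}$ ($V = 20 \cdot \frac{1}{42} - - \frac{49}{50} = \frac{10}{21} + \frac{49}{50} = \frac{1529}{1050} \approx 1.4562$)
$V m J{\left(-8 \right)} = \frac{1529}{1050} \left(-3\right) 1 = \left(- \frac{1529}{350}\right) 1 = - \frac{1529}{350}$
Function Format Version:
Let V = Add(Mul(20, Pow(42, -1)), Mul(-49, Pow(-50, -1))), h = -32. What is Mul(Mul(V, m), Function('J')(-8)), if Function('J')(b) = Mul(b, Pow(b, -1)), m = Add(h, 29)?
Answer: Rational(-1529, 350) ≈ -4.3686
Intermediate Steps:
m = -3 (m = Add(-32, 29) = -3)
Function('J')(b) = 1
V = Rational(1529, 1050) (V = Add(Mul(20, Rational(1, 42)), Mul(-49, Rational(-1, 50))) = Add(Rational(10, 21), Rational(49, 50)) = Rational(1529, 1050) ≈ 1.4562)
Mul(Mul(V, m), Function('J')(-8)) = Mul(Mul(Rational(1529, 1050), -3), 1) = Mul(Rational(-1529, 350), 1) = Rational(-1529, 350)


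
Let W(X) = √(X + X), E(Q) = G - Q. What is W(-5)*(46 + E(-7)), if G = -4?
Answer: 49*I*√10 ≈ 154.95*I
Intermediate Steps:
E(Q) = -4 - Q
W(X) = √2*√X (W(X) = √(2*X) = √2*√X)
W(-5)*(46 + E(-7)) = (√2*√(-5))*(46 + (-4 - 1*(-7))) = (√2*(I*√5))*(46 + (-4 + 7)) = (I*√10)*(46 + 3) = (I*√10)*49 = 49*I*√10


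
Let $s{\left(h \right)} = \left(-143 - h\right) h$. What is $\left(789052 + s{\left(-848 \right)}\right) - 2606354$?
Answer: $-2415142$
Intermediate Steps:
$s{\left(h \right)} = h \left(-143 - h\right)$
$\left(789052 + s{\left(-848 \right)}\right) - 2606354 = \left(789052 - - 848 \left(143 - 848\right)\right) - 2606354 = \left(789052 - \left(-848\right) \left(-705\right)\right) - 2606354 = \left(789052 - 597840\right) - 2606354 = 191212 - 2606354 = -2415142$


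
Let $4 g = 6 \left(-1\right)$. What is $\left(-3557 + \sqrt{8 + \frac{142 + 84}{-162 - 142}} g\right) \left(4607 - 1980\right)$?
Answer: $-9344239 - \frac{7881 \sqrt{41914}}{152} \approx -9.3548 \cdot 10^{6}$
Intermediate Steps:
$g = - \frac{3}{2}$ ($g = \frac{6 \left(-1\right)}{4} = \frac{1}{4} \left(-6\right) = - \frac{3}{2} \approx -1.5$)
$\left(-3557 + \sqrt{8 + \frac{142 + 84}{-162 - 142}} g\right) \left(4607 - 1980\right) = \left(-3557 + \sqrt{8 + \frac{142 + 84}{-162 - 142}} \left(- \frac{3}{2}\right)\right) \left(4607 - 1980\right) = \left(-3557 + \sqrt{8 + \frac{226}{-304}} \left(- \frac{3}{2}\right)\right) 2627 = \left(-3557 + \sqrt{8 + 226 \left(- \frac{1}{304}\right)} \left(- \frac{3}{2}\right)\right) 2627 = \left(-3557 + \sqrt{8 - \frac{113}{152}} \left(- \frac{3}{2}\right)\right) 2627 = \left(-3557 + \sqrt{\frac{1103}{152}} \left(- \frac{3}{2}\right)\right) 2627 = \left(-3557 + \frac{\sqrt{41914}}{76} \left(- \frac{3}{2}\right)\right) 2627 = \left(-3557 - \frac{3 \sqrt{41914}}{152}\right) 2627 = -9344239 - \frac{7881 \sqrt{41914}}{152}$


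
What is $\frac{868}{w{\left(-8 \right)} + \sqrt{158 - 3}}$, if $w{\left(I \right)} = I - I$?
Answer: $\frac{28 \sqrt{155}}{5} \approx 69.719$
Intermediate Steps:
$w{\left(I \right)} = 0$
$\frac{868}{w{\left(-8 \right)} + \sqrt{158 - 3}} = \frac{868}{0 + \sqrt{158 - 3}} = \frac{868}{0 + \sqrt{155}} = \frac{868}{\sqrt{155}} = 868 \frac{\sqrt{155}}{155} = \frac{28 \sqrt{155}}{5}$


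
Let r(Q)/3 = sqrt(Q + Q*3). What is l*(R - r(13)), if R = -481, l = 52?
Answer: -25012 - 312*sqrt(13) ≈ -26137.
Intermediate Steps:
r(Q) = 6*sqrt(Q) (r(Q) = 3*sqrt(Q + Q*3) = 3*sqrt(Q + 3*Q) = 3*sqrt(4*Q) = 3*(2*sqrt(Q)) = 6*sqrt(Q))
l*(R - r(13)) = 52*(-481 - 6*sqrt(13)) = -25012 - 312*sqrt(13)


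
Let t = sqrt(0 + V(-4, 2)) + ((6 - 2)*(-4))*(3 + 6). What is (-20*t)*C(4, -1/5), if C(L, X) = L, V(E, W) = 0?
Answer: 11520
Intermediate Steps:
t = -144 (t = sqrt(0 + 0) + ((6 - 2)*(-4))*(3 + 6) = sqrt(0) + (4*(-4))*9 = 0 - 16*9 = 0 - 144 = -144)
(-20*t)*C(4, -1/5) = -20*(-144)*4 = 2880*4 = 11520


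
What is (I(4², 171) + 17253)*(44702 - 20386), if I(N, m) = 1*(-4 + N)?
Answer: 419815740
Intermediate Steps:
I(N, m) = -4 + N
(I(4², 171) + 17253)*(44702 - 20386) = ((-4 + 4²) + 17253)*(44702 - 20386) = ((-4 + 16) + 17253)*24316 = (12 + 17253)*24316 = 17265*24316 = 419815740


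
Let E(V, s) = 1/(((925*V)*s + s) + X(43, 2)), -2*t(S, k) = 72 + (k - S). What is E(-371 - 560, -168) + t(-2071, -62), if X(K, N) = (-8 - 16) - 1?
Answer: -301073267765/289354414 ≈ -1040.5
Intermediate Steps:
t(S, k) = -36 + S/2 - k/2 (t(S, k) = -(72 + (k - S))/2 = -(72 + k - S)/2 = -36 + S/2 - k/2)
X(K, N) = -25 (X(K, N) = -24 - 1 = -25)
E(V, s) = 1/(-25 + s + 925*V*s) (E(V, s) = 1/(((925*V)*s + s) - 25) = 1/((925*V*s + s) - 25) = 1/((s + 925*V*s) - 25) = 1/(-25 + s + 925*V*s))
E(-371 - 560, -168) + t(-2071, -62) = 1/(-25 - 168 + 925*(-371 - 560)*(-168)) + (-36 + (½)*(-2071) - ½*(-62)) = 1/(-25 - 168 + 925*(-931)*(-168)) + (-36 - 2071/2 + 31) = 1/(-25 - 168 + 144677400) - 2081/2 = 1/144677207 - 2081/2 = -301073267765/289354414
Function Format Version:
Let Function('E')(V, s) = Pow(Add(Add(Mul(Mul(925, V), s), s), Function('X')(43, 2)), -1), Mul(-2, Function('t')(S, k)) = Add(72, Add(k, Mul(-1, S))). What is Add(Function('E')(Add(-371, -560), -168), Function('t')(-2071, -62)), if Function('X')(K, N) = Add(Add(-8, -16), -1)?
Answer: Rational(-301073267765, 289354414) ≈ -1040.5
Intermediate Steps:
Function('t')(S, k) = Add(-36, Mul(Rational(1, 2), S), Mul(Rational(-1, 2), k)) (Function('t')(S, k) = Mul(Rational(-1, 2), Add(72, Add(k, Mul(-1, S)))) = Mul(Rational(-1, 2), Add(72, k, Mul(-1, S))) = Add(-36, Mul(Rational(1, 2), S), Mul(Rational(-1, 2), k)))
Function('X')(K, N) = -25 (Function('X')(K, N) = Add(-24, -1) = -25)
Function('E')(V, s) = Pow(Add(-25, s, Mul(925, V, s)), -1) (Function('E')(V, s) = Pow(Add(Add(Mul(Mul(925, V), s), s), -25), -1) = Pow(Add(Add(Mul(925, V, s), s), -25), -1) = Pow(Add(Add(s, Mul(925, V, s)), -25), -1) = Pow(Add(-25, s, Mul(925, V, s)), -1))
Add(Function('E')(Add(-371, -560), -168), Function('t')(-2071, -62)) = Add(Pow(Add(-25, -168, Mul(925, Add(-371, -560), -168)), -1), Add(-36, Mul(Rational(1, 2), -2071), Mul(Rational(-1, 2), -62))) = Add(Pow(Add(-25, -168, Mul(925, -931, -168)), -1), Add(-36, Rational(-2071, 2), 31)) = Add(Pow(Add(-25, -168, 144677400), -1), Rational(-2081, 2)) = Add(Pow(144677207, -1), Rational(-2081, 2)) = Add(Rational(1, 144677207), Rational(-2081, 2)) = Rational(-301073267765, 289354414)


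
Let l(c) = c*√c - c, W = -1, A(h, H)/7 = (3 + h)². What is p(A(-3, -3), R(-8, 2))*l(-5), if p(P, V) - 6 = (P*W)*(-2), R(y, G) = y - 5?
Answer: 30 - 30*I*√5 ≈ 30.0 - 67.082*I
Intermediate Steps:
A(h, H) = 7*(3 + h)²
R(y, G) = -5 + y
l(c) = c^(3/2) - c
p(P, V) = 6 + 2*P (p(P, V) = 6 + (P*(-1))*(-2) = 6 - P*(-2) = 6 + 2*P)
p(A(-3, -3), R(-8, 2))*l(-5) = (6 + 2*(7*(3 - 3)²))*((-5)^(3/2) - 1*(-5)) = (6 + 2*(7*0²))*(-5*I*√5 + 5) = (6 + 2*(7*0))*(5 - 5*I*√5) = (6 + 2*0)*(5 - 5*I*√5) = (6 + 0)*(5 - 5*I*√5) = 6*(5 - 5*I*√5) = 30 - 30*I*√5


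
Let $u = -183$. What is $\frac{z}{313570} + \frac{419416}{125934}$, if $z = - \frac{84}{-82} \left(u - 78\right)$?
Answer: $\frac{1347696697853}{404763524895} \approx 3.3296$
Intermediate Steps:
$z = - \frac{10962}{41}$ ($z = - \frac{84}{-82} \left(-183 - 78\right) = \left(-84\right) \left(- \frac{1}{82}\right) \left(-261\right) = \frac{42}{41} \left(-261\right) = - \frac{10962}{41} \approx -267.37$)
$\frac{z}{313570} + \frac{419416}{125934} = - \frac{10962}{41 \cdot 313570} + \frac{419416}{125934} = \left(- \frac{10962}{41}\right) \frac{1}{313570} + 419416 \cdot \frac{1}{125934} = - \frac{5481}{6428185} + \frac{209708}{62967} = \frac{1347696697853}{404763524895}$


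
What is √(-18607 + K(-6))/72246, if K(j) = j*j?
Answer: 7*I*√379/72246 ≈ 0.0018863*I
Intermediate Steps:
K(j) = j²
√(-18607 + K(-6))/72246 = √(-18607 + (-6)²)/72246 = √(-18607 + 36)*(1/72246) = √(-18571)*(1/72246) = (7*I*√379)*(1/72246) = 7*I*√379/72246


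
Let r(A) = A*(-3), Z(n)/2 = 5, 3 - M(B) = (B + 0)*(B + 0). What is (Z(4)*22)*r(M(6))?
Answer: 21780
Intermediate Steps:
M(B) = 3 - B² (M(B) = 3 - (B + 0)*(B + 0) = 3 - B*B = 3 - B²)
Z(n) = 10 (Z(n) = 2*5 = 10)
r(A) = -3*A
(Z(4)*22)*r(M(6)) = (10*22)*(-3*(3 - 1*6²)) = 220*(-3*(3 - 1*36)) = 220*(-3*(3 - 36)) = 220*(-3*(-33)) = 220*99 = 21780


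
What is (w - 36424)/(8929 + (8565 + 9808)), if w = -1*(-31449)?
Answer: -4975/27302 ≈ -0.18222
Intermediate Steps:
w = 31449
(w - 36424)/(8929 + (8565 + 9808)) = (31449 - 36424)/(8929 + (8565 + 9808)) = -4975/(8929 + 18373) = -4975/27302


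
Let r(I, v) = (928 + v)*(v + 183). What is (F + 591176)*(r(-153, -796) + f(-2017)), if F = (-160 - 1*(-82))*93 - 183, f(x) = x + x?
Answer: -49588628050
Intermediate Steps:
r(I, v) = (183 + v)*(928 + v) (r(I, v) = (928 + v)*(183 + v) = (183 + v)*(928 + v))
f(x) = 2*x
F = -7437 (F = (-160 + 82)*93 - 183 = -78*93 - 183 = -7254 - 183 = -7437)
(F + 591176)*(r(-153, -796) + f(-2017)) = (-7437 + 591176)*((169824 + (-796)² + 1111*(-796)) + 2*(-2017)) = 583739*((169824 + 633616 - 884356) - 4034) = 583739*(-80916 - 4034) = 583739*(-84950) = -49588628050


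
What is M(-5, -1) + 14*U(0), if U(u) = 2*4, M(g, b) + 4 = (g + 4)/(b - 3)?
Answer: 433/4 ≈ 108.25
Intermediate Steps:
M(g, b) = -4 + (4 + g)/(-3 + b) (M(g, b) = -4 + (g + 4)/(b - 3) = -4 + (4 + g)/(-3 + b))
U(u) = 8
M(-5, -1) + 14*U(0) = (16 - 5 - 4*(-1))/(-3 - 1) + 14*8 = (16 - 5 + 4)/(-4) + 112 = -1/4*15 + 112 = -15/4 + 112 = 433/4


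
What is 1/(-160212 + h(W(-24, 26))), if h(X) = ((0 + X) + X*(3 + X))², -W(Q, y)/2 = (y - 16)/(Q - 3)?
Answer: -531441/85136671892 ≈ -6.2422e-6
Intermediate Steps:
W(Q, y) = -2*(-16 + y)/(-3 + Q) (W(Q, y) = -2*(y - 16)/(Q - 3) = -2*(-16 + y)/(-3 + Q))
h(X) = (X + X*(3 + X))²
1/(-160212 + h(W(-24, 26))) = 1/(-160212 + (2*(16 - 1*26)/(-3 - 24))²*(4 + 2*(16 - 1*26)/(-3 - 24))²) = 1/(-160212 + (2*(16 - 26)/(-27))²*(4 + 2*(16 - 26)/(-27))²) = 1/(-160212 + (2*(-1/27)*(-10))²*(4 + 2*(-1/27)*(-10))²) = 1/(-160212 + (20/27)²*(4 + 20/27)²) = 1/(-160212 + 400*(128/27)²/729) = 1/(-160212 + (400/729)*(16384/729)) = 1/(-160212 + 6553600/531441) = 1/(-85136671892/531441) = -531441/85136671892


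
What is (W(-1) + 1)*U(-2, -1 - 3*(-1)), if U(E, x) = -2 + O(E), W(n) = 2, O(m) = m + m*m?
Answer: 0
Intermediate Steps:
O(m) = m + m²
U(E, x) = -2 + E*(1 + E)
(W(-1) + 1)*U(-2, -1 - 3*(-1)) = (2 + 1)*(-2 - 2*(1 - 2)) = 3*(-2 - 2*(-1)) = 3*(-2 + 2) = 3*0 = 0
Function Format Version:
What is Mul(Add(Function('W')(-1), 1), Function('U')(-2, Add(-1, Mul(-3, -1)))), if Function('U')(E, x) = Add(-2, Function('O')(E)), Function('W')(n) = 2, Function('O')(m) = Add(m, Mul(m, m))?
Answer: 0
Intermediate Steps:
Function('O')(m) = Add(m, Pow(m, 2))
Function('U')(E, x) = Add(-2, Mul(E, Add(1, E)))
Mul(Add(Function('W')(-1), 1), Function('U')(-2, Add(-1, Mul(-3, -1)))) = Mul(Add(2, 1), Add(-2, Mul(-2, Add(1, -2)))) = Mul(3, Add(-2, Mul(-2, -1))) = Mul(3, Add(-2, 2)) = Mul(3, 0) = 0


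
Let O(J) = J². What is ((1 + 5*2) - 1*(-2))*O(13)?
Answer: 2197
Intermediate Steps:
((1 + 5*2) - 1*(-2))*O(13) = ((1 + 5*2) - 1*(-2))*13² = ((1 + 10) + 2)*169 = (11 + 2)*169 = 13*169 = 2197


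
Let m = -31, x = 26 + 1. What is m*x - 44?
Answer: -881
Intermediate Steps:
x = 27
m*x - 44 = -31*27 - 44 = -837 - 44 = -881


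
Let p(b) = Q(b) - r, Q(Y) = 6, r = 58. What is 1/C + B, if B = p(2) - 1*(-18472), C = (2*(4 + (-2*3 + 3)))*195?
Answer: 7183801/390 ≈ 18420.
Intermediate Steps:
C = 390 (C = (2*(4 + (-6 + 3)))*195 = (2*(4 - 3))*195 = (2*1)*195 = 2*195 = 390)
p(b) = -52 (p(b) = 6 - 1*58 = 6 - 58 = -52)
B = 18420 (B = -52 - 1*(-18472) = -52 + 18472 = 18420)
1/C + B = 1/390 + 18420 = 7183801/390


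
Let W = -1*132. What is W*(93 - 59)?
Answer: -4488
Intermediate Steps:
W = -132
W*(93 - 59) = -132*(93 - 59) = -132*34 = -4488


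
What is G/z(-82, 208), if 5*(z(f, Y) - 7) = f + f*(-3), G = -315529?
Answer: -1577645/199 ≈ -7927.9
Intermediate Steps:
z(f, Y) = 7 - 2*f/5 (z(f, Y) = 7 + (f + f*(-3))/5 = 7 + (f - 3*f)/5 = 7 + (-2*f)/5 = 7 - 2*f/5)
G/z(-82, 208) = -315529/(7 - ⅖*(-82)) = -315529/(7 + 164/5) = -315529/199/5 = -315529*5/199 = -1577645/199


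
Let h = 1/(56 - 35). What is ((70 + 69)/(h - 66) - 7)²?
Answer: 159112996/1918225 ≈ 82.948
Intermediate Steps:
h = 1/21 ≈ 0.047619
((70 + 69)/(h - 66) - 7)² = ((70 + 69)/(1/21 - 66) - 7)² = (139/(-1385/21) - 7)² = (139*(-21/1385) - 7)² = (-2919/1385 - 7)² = (-12614/1385)² = 159112996/1918225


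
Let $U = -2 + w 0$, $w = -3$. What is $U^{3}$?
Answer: $-8$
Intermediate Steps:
$U = -2$ ($U = -2 - 0 = -2 + 0 = -2$)
$U^{3} = \left(-2\right)^{3} = -8$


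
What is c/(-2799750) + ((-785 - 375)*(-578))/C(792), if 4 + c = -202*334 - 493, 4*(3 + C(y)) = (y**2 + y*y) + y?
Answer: 126567042137/58575809550 ≈ 2.1607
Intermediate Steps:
C(y) = -3 + y**2/2 + y/4 (C(y) = -3 + ((y**2 + y*y) + y)/4 = -3 + ((y**2 + y**2) + y)/4 = -3 + (2*y**2 + y)/4 = -3 + (y + 2*y**2)/4 = -3 + (y**2/2 + y/4) = -3 + y**2/2 + y/4)
c = -67965 (c = -4 + (-202*334 - 493) = -4 + (-67468 - 493) = -4 - 67961 = -67965)
c/(-2799750) + ((-785 - 375)*(-578))/C(792) = -67965/(-2799750) + ((-785 - 375)*(-578))/(-3 + (1/2)*792**2 + (1/4)*792) = -67965*(-1/2799750) + (-1160*(-578))/(-3 + (1/2)*627264 + 198) = 4531/186650 + 670480/(-3 + 313632 + 198) = 4531/186650 + 670480/313827 = 126567042137/58575809550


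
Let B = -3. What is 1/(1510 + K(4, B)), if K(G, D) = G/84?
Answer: 21/31711 ≈ 0.00066223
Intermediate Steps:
K(G, D) = G/84 (K(G, D) = G*(1/84) = G/84)
1/(1510 + K(4, B)) = 1/(1510 + (1/84)*4) = 1/(1510 + 1/21) = 1/(31711/21) = 21/31711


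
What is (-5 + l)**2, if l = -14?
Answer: 361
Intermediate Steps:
(-5 + l)**2 = (-5 - 14)**2 = (-19)**2 = 361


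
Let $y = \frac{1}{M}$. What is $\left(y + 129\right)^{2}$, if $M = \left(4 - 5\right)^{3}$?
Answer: $16384$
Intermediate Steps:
$M = -1$ ($M = \left(4 - 5\right)^{3} = \left(-1\right)^{3} = -1$)
$y = -1$ ($y = \frac{1}{-1} = -1$)
$\left(y + 129\right)^{2} = \left(-1 + 129\right)^{2} = 128^{2} = 16384$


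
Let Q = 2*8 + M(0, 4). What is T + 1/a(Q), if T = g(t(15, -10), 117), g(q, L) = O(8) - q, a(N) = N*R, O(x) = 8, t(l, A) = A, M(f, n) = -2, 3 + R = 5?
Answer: 505/28 ≈ 18.036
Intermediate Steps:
R = 2 (R = -3 + 5 = 2)
Q = 14 (Q = 2*8 - 2 = 16 - 2 = 14)
a(N) = 2*N (a(N) = N*2 = 2*N)
g(q, L) = 8 - q
T = 18 (T = 8 - 1*(-10) = 8 + 10 = 18)
T + 1/a(Q) = 18 + 1/(2*14) = 18 + 1/28 = 505/28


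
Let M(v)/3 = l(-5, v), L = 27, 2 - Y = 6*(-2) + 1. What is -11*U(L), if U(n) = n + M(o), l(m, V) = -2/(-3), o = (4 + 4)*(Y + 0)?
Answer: -319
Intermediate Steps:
Y = 13 (Y = 2 - (6*(-2) + 1) = 2 - (-12 + 1) = 2 - 1*(-11) = 2 + 11 = 13)
o = 104 (o = (4 + 4)*(13 + 0) = 8*13 = 104)
l(m, V) = 2/3 (l(m, V) = -2*(-1/3) = 2/3)
M(v) = 2 (M(v) = 3*(2/3) = 2)
U(n) = 2 + n (U(n) = n + 2 = 2 + n)
-11*U(L) = -11*(2 + 27) = -11*29 = -319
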